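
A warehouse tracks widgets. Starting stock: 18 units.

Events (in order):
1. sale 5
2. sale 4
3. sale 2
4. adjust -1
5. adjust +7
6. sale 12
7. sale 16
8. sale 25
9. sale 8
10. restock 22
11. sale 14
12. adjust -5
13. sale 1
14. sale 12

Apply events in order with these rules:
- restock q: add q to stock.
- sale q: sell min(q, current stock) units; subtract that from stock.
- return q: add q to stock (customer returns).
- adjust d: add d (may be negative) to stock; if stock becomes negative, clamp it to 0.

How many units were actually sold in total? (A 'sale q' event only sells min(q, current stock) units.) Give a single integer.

Answer: 41

Derivation:
Processing events:
Start: stock = 18
  Event 1 (sale 5): sell min(5,18)=5. stock: 18 - 5 = 13. total_sold = 5
  Event 2 (sale 4): sell min(4,13)=4. stock: 13 - 4 = 9. total_sold = 9
  Event 3 (sale 2): sell min(2,9)=2. stock: 9 - 2 = 7. total_sold = 11
  Event 4 (adjust -1): 7 + -1 = 6
  Event 5 (adjust +7): 6 + 7 = 13
  Event 6 (sale 12): sell min(12,13)=12. stock: 13 - 12 = 1. total_sold = 23
  Event 7 (sale 16): sell min(16,1)=1. stock: 1 - 1 = 0. total_sold = 24
  Event 8 (sale 25): sell min(25,0)=0. stock: 0 - 0 = 0. total_sold = 24
  Event 9 (sale 8): sell min(8,0)=0. stock: 0 - 0 = 0. total_sold = 24
  Event 10 (restock 22): 0 + 22 = 22
  Event 11 (sale 14): sell min(14,22)=14. stock: 22 - 14 = 8. total_sold = 38
  Event 12 (adjust -5): 8 + -5 = 3
  Event 13 (sale 1): sell min(1,3)=1. stock: 3 - 1 = 2. total_sold = 39
  Event 14 (sale 12): sell min(12,2)=2. stock: 2 - 2 = 0. total_sold = 41
Final: stock = 0, total_sold = 41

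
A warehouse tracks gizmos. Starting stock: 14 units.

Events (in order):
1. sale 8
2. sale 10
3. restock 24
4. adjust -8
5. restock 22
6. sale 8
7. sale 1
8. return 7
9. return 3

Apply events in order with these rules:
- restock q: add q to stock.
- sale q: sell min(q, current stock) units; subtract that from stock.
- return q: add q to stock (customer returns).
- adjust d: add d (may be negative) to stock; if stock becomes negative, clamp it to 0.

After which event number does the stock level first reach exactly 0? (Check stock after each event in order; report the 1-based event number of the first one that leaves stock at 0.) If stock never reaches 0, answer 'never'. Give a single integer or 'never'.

Processing events:
Start: stock = 14
  Event 1 (sale 8): sell min(8,14)=8. stock: 14 - 8 = 6. total_sold = 8
  Event 2 (sale 10): sell min(10,6)=6. stock: 6 - 6 = 0. total_sold = 14
  Event 3 (restock 24): 0 + 24 = 24
  Event 4 (adjust -8): 24 + -8 = 16
  Event 5 (restock 22): 16 + 22 = 38
  Event 6 (sale 8): sell min(8,38)=8. stock: 38 - 8 = 30. total_sold = 22
  Event 7 (sale 1): sell min(1,30)=1. stock: 30 - 1 = 29. total_sold = 23
  Event 8 (return 7): 29 + 7 = 36
  Event 9 (return 3): 36 + 3 = 39
Final: stock = 39, total_sold = 23

First zero at event 2.

Answer: 2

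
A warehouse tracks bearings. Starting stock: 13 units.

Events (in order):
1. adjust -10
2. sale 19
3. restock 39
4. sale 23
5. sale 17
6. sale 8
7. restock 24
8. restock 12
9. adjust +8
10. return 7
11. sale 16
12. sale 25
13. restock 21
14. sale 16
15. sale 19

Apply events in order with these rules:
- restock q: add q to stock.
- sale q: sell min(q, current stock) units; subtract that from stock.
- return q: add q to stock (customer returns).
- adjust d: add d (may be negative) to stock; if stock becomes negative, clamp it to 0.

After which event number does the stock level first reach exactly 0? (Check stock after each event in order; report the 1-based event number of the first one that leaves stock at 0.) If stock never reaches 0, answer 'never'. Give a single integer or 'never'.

Processing events:
Start: stock = 13
  Event 1 (adjust -10): 13 + -10 = 3
  Event 2 (sale 19): sell min(19,3)=3. stock: 3 - 3 = 0. total_sold = 3
  Event 3 (restock 39): 0 + 39 = 39
  Event 4 (sale 23): sell min(23,39)=23. stock: 39 - 23 = 16. total_sold = 26
  Event 5 (sale 17): sell min(17,16)=16. stock: 16 - 16 = 0. total_sold = 42
  Event 6 (sale 8): sell min(8,0)=0. stock: 0 - 0 = 0. total_sold = 42
  Event 7 (restock 24): 0 + 24 = 24
  Event 8 (restock 12): 24 + 12 = 36
  Event 9 (adjust +8): 36 + 8 = 44
  Event 10 (return 7): 44 + 7 = 51
  Event 11 (sale 16): sell min(16,51)=16. stock: 51 - 16 = 35. total_sold = 58
  Event 12 (sale 25): sell min(25,35)=25. stock: 35 - 25 = 10. total_sold = 83
  Event 13 (restock 21): 10 + 21 = 31
  Event 14 (sale 16): sell min(16,31)=16. stock: 31 - 16 = 15. total_sold = 99
  Event 15 (sale 19): sell min(19,15)=15. stock: 15 - 15 = 0. total_sold = 114
Final: stock = 0, total_sold = 114

First zero at event 2.

Answer: 2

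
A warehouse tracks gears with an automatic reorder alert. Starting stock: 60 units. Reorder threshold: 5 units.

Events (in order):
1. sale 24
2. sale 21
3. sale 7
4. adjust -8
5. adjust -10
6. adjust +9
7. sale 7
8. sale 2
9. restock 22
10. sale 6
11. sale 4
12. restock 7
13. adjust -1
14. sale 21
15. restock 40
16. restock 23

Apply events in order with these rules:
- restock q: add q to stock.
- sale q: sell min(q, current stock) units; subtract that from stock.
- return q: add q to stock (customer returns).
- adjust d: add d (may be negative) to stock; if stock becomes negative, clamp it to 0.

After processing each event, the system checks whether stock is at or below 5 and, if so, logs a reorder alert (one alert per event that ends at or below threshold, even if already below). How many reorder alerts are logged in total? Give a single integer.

Processing events:
Start: stock = 60
  Event 1 (sale 24): sell min(24,60)=24. stock: 60 - 24 = 36. total_sold = 24
  Event 2 (sale 21): sell min(21,36)=21. stock: 36 - 21 = 15. total_sold = 45
  Event 3 (sale 7): sell min(7,15)=7. stock: 15 - 7 = 8. total_sold = 52
  Event 4 (adjust -8): 8 + -8 = 0
  Event 5 (adjust -10): 0 + -10 = 0 (clamped to 0)
  Event 6 (adjust +9): 0 + 9 = 9
  Event 7 (sale 7): sell min(7,9)=7. stock: 9 - 7 = 2. total_sold = 59
  Event 8 (sale 2): sell min(2,2)=2. stock: 2 - 2 = 0. total_sold = 61
  Event 9 (restock 22): 0 + 22 = 22
  Event 10 (sale 6): sell min(6,22)=6. stock: 22 - 6 = 16. total_sold = 67
  Event 11 (sale 4): sell min(4,16)=4. stock: 16 - 4 = 12. total_sold = 71
  Event 12 (restock 7): 12 + 7 = 19
  Event 13 (adjust -1): 19 + -1 = 18
  Event 14 (sale 21): sell min(21,18)=18. stock: 18 - 18 = 0. total_sold = 89
  Event 15 (restock 40): 0 + 40 = 40
  Event 16 (restock 23): 40 + 23 = 63
Final: stock = 63, total_sold = 89

Checking against threshold 5:
  After event 1: stock=36 > 5
  After event 2: stock=15 > 5
  After event 3: stock=8 > 5
  After event 4: stock=0 <= 5 -> ALERT
  After event 5: stock=0 <= 5 -> ALERT
  After event 6: stock=9 > 5
  After event 7: stock=2 <= 5 -> ALERT
  After event 8: stock=0 <= 5 -> ALERT
  After event 9: stock=22 > 5
  After event 10: stock=16 > 5
  After event 11: stock=12 > 5
  After event 12: stock=19 > 5
  After event 13: stock=18 > 5
  After event 14: stock=0 <= 5 -> ALERT
  After event 15: stock=40 > 5
  After event 16: stock=63 > 5
Alert events: [4, 5, 7, 8, 14]. Count = 5

Answer: 5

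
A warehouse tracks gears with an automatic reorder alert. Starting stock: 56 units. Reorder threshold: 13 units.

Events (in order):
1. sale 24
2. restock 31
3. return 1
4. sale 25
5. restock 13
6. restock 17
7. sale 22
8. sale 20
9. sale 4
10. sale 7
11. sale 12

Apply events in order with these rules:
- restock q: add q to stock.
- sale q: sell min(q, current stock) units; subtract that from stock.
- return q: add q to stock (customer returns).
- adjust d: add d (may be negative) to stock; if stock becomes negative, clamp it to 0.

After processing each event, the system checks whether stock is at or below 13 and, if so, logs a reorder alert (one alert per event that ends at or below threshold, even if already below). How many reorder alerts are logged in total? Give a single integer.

Answer: 1

Derivation:
Processing events:
Start: stock = 56
  Event 1 (sale 24): sell min(24,56)=24. stock: 56 - 24 = 32. total_sold = 24
  Event 2 (restock 31): 32 + 31 = 63
  Event 3 (return 1): 63 + 1 = 64
  Event 4 (sale 25): sell min(25,64)=25. stock: 64 - 25 = 39. total_sold = 49
  Event 5 (restock 13): 39 + 13 = 52
  Event 6 (restock 17): 52 + 17 = 69
  Event 7 (sale 22): sell min(22,69)=22. stock: 69 - 22 = 47. total_sold = 71
  Event 8 (sale 20): sell min(20,47)=20. stock: 47 - 20 = 27. total_sold = 91
  Event 9 (sale 4): sell min(4,27)=4. stock: 27 - 4 = 23. total_sold = 95
  Event 10 (sale 7): sell min(7,23)=7. stock: 23 - 7 = 16. total_sold = 102
  Event 11 (sale 12): sell min(12,16)=12. stock: 16 - 12 = 4. total_sold = 114
Final: stock = 4, total_sold = 114

Checking against threshold 13:
  After event 1: stock=32 > 13
  After event 2: stock=63 > 13
  After event 3: stock=64 > 13
  After event 4: stock=39 > 13
  After event 5: stock=52 > 13
  After event 6: stock=69 > 13
  After event 7: stock=47 > 13
  After event 8: stock=27 > 13
  After event 9: stock=23 > 13
  After event 10: stock=16 > 13
  After event 11: stock=4 <= 13 -> ALERT
Alert events: [11]. Count = 1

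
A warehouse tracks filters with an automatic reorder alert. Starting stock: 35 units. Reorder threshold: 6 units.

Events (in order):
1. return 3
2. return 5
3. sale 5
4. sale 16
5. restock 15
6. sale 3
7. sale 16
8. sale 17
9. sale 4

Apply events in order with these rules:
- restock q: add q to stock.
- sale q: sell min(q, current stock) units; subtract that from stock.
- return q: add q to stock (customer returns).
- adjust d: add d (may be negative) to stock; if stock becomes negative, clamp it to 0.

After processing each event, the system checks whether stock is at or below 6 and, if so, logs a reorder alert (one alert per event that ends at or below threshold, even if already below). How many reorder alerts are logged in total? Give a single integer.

Processing events:
Start: stock = 35
  Event 1 (return 3): 35 + 3 = 38
  Event 2 (return 5): 38 + 5 = 43
  Event 3 (sale 5): sell min(5,43)=5. stock: 43 - 5 = 38. total_sold = 5
  Event 4 (sale 16): sell min(16,38)=16. stock: 38 - 16 = 22. total_sold = 21
  Event 5 (restock 15): 22 + 15 = 37
  Event 6 (sale 3): sell min(3,37)=3. stock: 37 - 3 = 34. total_sold = 24
  Event 7 (sale 16): sell min(16,34)=16. stock: 34 - 16 = 18. total_sold = 40
  Event 8 (sale 17): sell min(17,18)=17. stock: 18 - 17 = 1. total_sold = 57
  Event 9 (sale 4): sell min(4,1)=1. stock: 1 - 1 = 0. total_sold = 58
Final: stock = 0, total_sold = 58

Checking against threshold 6:
  After event 1: stock=38 > 6
  After event 2: stock=43 > 6
  After event 3: stock=38 > 6
  After event 4: stock=22 > 6
  After event 5: stock=37 > 6
  After event 6: stock=34 > 6
  After event 7: stock=18 > 6
  After event 8: stock=1 <= 6 -> ALERT
  After event 9: stock=0 <= 6 -> ALERT
Alert events: [8, 9]. Count = 2

Answer: 2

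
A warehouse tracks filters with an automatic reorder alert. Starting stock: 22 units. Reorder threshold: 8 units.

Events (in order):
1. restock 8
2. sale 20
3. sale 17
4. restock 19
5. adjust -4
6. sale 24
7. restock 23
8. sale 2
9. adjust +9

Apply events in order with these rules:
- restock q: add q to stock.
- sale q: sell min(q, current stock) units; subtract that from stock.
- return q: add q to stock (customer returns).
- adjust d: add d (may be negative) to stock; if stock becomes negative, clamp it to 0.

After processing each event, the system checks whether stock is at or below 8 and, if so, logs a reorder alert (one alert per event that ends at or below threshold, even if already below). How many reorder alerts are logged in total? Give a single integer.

Answer: 2

Derivation:
Processing events:
Start: stock = 22
  Event 1 (restock 8): 22 + 8 = 30
  Event 2 (sale 20): sell min(20,30)=20. stock: 30 - 20 = 10. total_sold = 20
  Event 3 (sale 17): sell min(17,10)=10. stock: 10 - 10 = 0. total_sold = 30
  Event 4 (restock 19): 0 + 19 = 19
  Event 5 (adjust -4): 19 + -4 = 15
  Event 6 (sale 24): sell min(24,15)=15. stock: 15 - 15 = 0. total_sold = 45
  Event 7 (restock 23): 0 + 23 = 23
  Event 8 (sale 2): sell min(2,23)=2. stock: 23 - 2 = 21. total_sold = 47
  Event 9 (adjust +9): 21 + 9 = 30
Final: stock = 30, total_sold = 47

Checking against threshold 8:
  After event 1: stock=30 > 8
  After event 2: stock=10 > 8
  After event 3: stock=0 <= 8 -> ALERT
  After event 4: stock=19 > 8
  After event 5: stock=15 > 8
  After event 6: stock=0 <= 8 -> ALERT
  After event 7: stock=23 > 8
  After event 8: stock=21 > 8
  After event 9: stock=30 > 8
Alert events: [3, 6]. Count = 2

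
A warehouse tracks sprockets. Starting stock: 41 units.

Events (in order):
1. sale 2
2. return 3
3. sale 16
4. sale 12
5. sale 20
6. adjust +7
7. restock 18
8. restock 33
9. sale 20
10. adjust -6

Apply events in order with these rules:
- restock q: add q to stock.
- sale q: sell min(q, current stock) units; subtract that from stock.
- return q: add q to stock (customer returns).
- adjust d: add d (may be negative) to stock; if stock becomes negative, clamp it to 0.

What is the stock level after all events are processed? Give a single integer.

Answer: 32

Derivation:
Processing events:
Start: stock = 41
  Event 1 (sale 2): sell min(2,41)=2. stock: 41 - 2 = 39. total_sold = 2
  Event 2 (return 3): 39 + 3 = 42
  Event 3 (sale 16): sell min(16,42)=16. stock: 42 - 16 = 26. total_sold = 18
  Event 4 (sale 12): sell min(12,26)=12. stock: 26 - 12 = 14. total_sold = 30
  Event 5 (sale 20): sell min(20,14)=14. stock: 14 - 14 = 0. total_sold = 44
  Event 6 (adjust +7): 0 + 7 = 7
  Event 7 (restock 18): 7 + 18 = 25
  Event 8 (restock 33): 25 + 33 = 58
  Event 9 (sale 20): sell min(20,58)=20. stock: 58 - 20 = 38. total_sold = 64
  Event 10 (adjust -6): 38 + -6 = 32
Final: stock = 32, total_sold = 64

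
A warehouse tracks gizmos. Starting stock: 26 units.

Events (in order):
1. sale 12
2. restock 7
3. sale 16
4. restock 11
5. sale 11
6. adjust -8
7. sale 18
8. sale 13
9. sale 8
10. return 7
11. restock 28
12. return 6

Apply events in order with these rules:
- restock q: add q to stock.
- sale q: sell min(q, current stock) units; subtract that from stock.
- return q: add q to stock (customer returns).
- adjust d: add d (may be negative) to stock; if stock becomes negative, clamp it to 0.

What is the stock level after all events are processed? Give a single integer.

Processing events:
Start: stock = 26
  Event 1 (sale 12): sell min(12,26)=12. stock: 26 - 12 = 14. total_sold = 12
  Event 2 (restock 7): 14 + 7 = 21
  Event 3 (sale 16): sell min(16,21)=16. stock: 21 - 16 = 5. total_sold = 28
  Event 4 (restock 11): 5 + 11 = 16
  Event 5 (sale 11): sell min(11,16)=11. stock: 16 - 11 = 5. total_sold = 39
  Event 6 (adjust -8): 5 + -8 = 0 (clamped to 0)
  Event 7 (sale 18): sell min(18,0)=0. stock: 0 - 0 = 0. total_sold = 39
  Event 8 (sale 13): sell min(13,0)=0. stock: 0 - 0 = 0. total_sold = 39
  Event 9 (sale 8): sell min(8,0)=0. stock: 0 - 0 = 0. total_sold = 39
  Event 10 (return 7): 0 + 7 = 7
  Event 11 (restock 28): 7 + 28 = 35
  Event 12 (return 6): 35 + 6 = 41
Final: stock = 41, total_sold = 39

Answer: 41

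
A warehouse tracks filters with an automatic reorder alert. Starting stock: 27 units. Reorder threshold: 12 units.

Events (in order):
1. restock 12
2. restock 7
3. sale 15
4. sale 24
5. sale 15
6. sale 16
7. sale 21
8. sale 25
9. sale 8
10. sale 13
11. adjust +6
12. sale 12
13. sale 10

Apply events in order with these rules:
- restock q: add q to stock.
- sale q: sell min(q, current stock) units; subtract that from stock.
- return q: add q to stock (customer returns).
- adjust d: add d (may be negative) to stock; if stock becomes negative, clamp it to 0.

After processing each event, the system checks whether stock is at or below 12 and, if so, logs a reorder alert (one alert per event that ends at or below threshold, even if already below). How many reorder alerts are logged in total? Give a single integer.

Answer: 10

Derivation:
Processing events:
Start: stock = 27
  Event 1 (restock 12): 27 + 12 = 39
  Event 2 (restock 7): 39 + 7 = 46
  Event 3 (sale 15): sell min(15,46)=15. stock: 46 - 15 = 31. total_sold = 15
  Event 4 (sale 24): sell min(24,31)=24. stock: 31 - 24 = 7. total_sold = 39
  Event 5 (sale 15): sell min(15,7)=7. stock: 7 - 7 = 0. total_sold = 46
  Event 6 (sale 16): sell min(16,0)=0. stock: 0 - 0 = 0. total_sold = 46
  Event 7 (sale 21): sell min(21,0)=0. stock: 0 - 0 = 0. total_sold = 46
  Event 8 (sale 25): sell min(25,0)=0. stock: 0 - 0 = 0. total_sold = 46
  Event 9 (sale 8): sell min(8,0)=0. stock: 0 - 0 = 0. total_sold = 46
  Event 10 (sale 13): sell min(13,0)=0. stock: 0 - 0 = 0. total_sold = 46
  Event 11 (adjust +6): 0 + 6 = 6
  Event 12 (sale 12): sell min(12,6)=6. stock: 6 - 6 = 0. total_sold = 52
  Event 13 (sale 10): sell min(10,0)=0. stock: 0 - 0 = 0. total_sold = 52
Final: stock = 0, total_sold = 52

Checking against threshold 12:
  After event 1: stock=39 > 12
  After event 2: stock=46 > 12
  After event 3: stock=31 > 12
  After event 4: stock=7 <= 12 -> ALERT
  After event 5: stock=0 <= 12 -> ALERT
  After event 6: stock=0 <= 12 -> ALERT
  After event 7: stock=0 <= 12 -> ALERT
  After event 8: stock=0 <= 12 -> ALERT
  After event 9: stock=0 <= 12 -> ALERT
  After event 10: stock=0 <= 12 -> ALERT
  After event 11: stock=6 <= 12 -> ALERT
  After event 12: stock=0 <= 12 -> ALERT
  After event 13: stock=0 <= 12 -> ALERT
Alert events: [4, 5, 6, 7, 8, 9, 10, 11, 12, 13]. Count = 10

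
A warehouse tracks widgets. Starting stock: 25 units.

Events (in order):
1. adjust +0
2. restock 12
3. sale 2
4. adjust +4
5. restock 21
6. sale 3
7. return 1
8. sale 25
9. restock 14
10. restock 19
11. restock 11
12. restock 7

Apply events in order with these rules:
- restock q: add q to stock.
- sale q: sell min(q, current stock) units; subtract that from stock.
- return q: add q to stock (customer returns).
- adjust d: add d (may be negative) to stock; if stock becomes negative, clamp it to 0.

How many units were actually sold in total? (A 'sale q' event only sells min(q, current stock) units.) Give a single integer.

Processing events:
Start: stock = 25
  Event 1 (adjust +0): 25 + 0 = 25
  Event 2 (restock 12): 25 + 12 = 37
  Event 3 (sale 2): sell min(2,37)=2. stock: 37 - 2 = 35. total_sold = 2
  Event 4 (adjust +4): 35 + 4 = 39
  Event 5 (restock 21): 39 + 21 = 60
  Event 6 (sale 3): sell min(3,60)=3. stock: 60 - 3 = 57. total_sold = 5
  Event 7 (return 1): 57 + 1 = 58
  Event 8 (sale 25): sell min(25,58)=25. stock: 58 - 25 = 33. total_sold = 30
  Event 9 (restock 14): 33 + 14 = 47
  Event 10 (restock 19): 47 + 19 = 66
  Event 11 (restock 11): 66 + 11 = 77
  Event 12 (restock 7): 77 + 7 = 84
Final: stock = 84, total_sold = 30

Answer: 30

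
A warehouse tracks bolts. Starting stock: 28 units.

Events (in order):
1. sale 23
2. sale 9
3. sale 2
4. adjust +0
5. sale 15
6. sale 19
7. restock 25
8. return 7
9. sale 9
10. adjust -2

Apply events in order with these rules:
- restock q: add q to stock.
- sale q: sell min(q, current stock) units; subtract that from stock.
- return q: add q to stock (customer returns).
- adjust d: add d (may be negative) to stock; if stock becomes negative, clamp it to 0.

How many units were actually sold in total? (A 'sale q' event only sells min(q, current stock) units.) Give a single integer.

Processing events:
Start: stock = 28
  Event 1 (sale 23): sell min(23,28)=23. stock: 28 - 23 = 5. total_sold = 23
  Event 2 (sale 9): sell min(9,5)=5. stock: 5 - 5 = 0. total_sold = 28
  Event 3 (sale 2): sell min(2,0)=0. stock: 0 - 0 = 0. total_sold = 28
  Event 4 (adjust +0): 0 + 0 = 0
  Event 5 (sale 15): sell min(15,0)=0. stock: 0 - 0 = 0. total_sold = 28
  Event 6 (sale 19): sell min(19,0)=0. stock: 0 - 0 = 0. total_sold = 28
  Event 7 (restock 25): 0 + 25 = 25
  Event 8 (return 7): 25 + 7 = 32
  Event 9 (sale 9): sell min(9,32)=9. stock: 32 - 9 = 23. total_sold = 37
  Event 10 (adjust -2): 23 + -2 = 21
Final: stock = 21, total_sold = 37

Answer: 37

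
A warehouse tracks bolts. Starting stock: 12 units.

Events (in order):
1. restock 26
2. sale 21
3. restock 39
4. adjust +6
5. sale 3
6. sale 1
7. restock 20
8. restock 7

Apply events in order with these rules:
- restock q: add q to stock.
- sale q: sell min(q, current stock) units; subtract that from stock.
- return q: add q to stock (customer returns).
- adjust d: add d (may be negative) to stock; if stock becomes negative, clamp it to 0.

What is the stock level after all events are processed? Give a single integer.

Answer: 85

Derivation:
Processing events:
Start: stock = 12
  Event 1 (restock 26): 12 + 26 = 38
  Event 2 (sale 21): sell min(21,38)=21. stock: 38 - 21 = 17. total_sold = 21
  Event 3 (restock 39): 17 + 39 = 56
  Event 4 (adjust +6): 56 + 6 = 62
  Event 5 (sale 3): sell min(3,62)=3. stock: 62 - 3 = 59. total_sold = 24
  Event 6 (sale 1): sell min(1,59)=1. stock: 59 - 1 = 58. total_sold = 25
  Event 7 (restock 20): 58 + 20 = 78
  Event 8 (restock 7): 78 + 7 = 85
Final: stock = 85, total_sold = 25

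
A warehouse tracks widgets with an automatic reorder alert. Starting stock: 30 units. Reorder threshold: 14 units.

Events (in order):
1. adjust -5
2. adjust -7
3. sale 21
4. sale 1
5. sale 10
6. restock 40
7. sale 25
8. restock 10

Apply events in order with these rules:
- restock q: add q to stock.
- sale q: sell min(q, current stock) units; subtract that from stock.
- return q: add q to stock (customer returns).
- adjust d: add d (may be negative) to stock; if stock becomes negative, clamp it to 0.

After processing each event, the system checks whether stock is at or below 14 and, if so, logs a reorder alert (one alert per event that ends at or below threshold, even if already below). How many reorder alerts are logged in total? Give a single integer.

Answer: 3

Derivation:
Processing events:
Start: stock = 30
  Event 1 (adjust -5): 30 + -5 = 25
  Event 2 (adjust -7): 25 + -7 = 18
  Event 3 (sale 21): sell min(21,18)=18. stock: 18 - 18 = 0. total_sold = 18
  Event 4 (sale 1): sell min(1,0)=0. stock: 0 - 0 = 0. total_sold = 18
  Event 5 (sale 10): sell min(10,0)=0. stock: 0 - 0 = 0. total_sold = 18
  Event 6 (restock 40): 0 + 40 = 40
  Event 7 (sale 25): sell min(25,40)=25. stock: 40 - 25 = 15. total_sold = 43
  Event 8 (restock 10): 15 + 10 = 25
Final: stock = 25, total_sold = 43

Checking against threshold 14:
  After event 1: stock=25 > 14
  After event 2: stock=18 > 14
  After event 3: stock=0 <= 14 -> ALERT
  After event 4: stock=0 <= 14 -> ALERT
  After event 5: stock=0 <= 14 -> ALERT
  After event 6: stock=40 > 14
  After event 7: stock=15 > 14
  After event 8: stock=25 > 14
Alert events: [3, 4, 5]. Count = 3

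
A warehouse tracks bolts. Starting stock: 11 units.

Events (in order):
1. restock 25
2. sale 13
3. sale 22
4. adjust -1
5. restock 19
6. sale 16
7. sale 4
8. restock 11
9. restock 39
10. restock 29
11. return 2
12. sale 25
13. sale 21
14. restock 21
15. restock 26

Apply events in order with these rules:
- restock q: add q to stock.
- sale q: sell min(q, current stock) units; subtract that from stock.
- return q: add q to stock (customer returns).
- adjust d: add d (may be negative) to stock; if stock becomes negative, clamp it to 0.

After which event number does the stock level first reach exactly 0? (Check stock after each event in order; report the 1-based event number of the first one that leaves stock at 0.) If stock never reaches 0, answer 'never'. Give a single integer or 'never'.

Answer: 4

Derivation:
Processing events:
Start: stock = 11
  Event 1 (restock 25): 11 + 25 = 36
  Event 2 (sale 13): sell min(13,36)=13. stock: 36 - 13 = 23. total_sold = 13
  Event 3 (sale 22): sell min(22,23)=22. stock: 23 - 22 = 1. total_sold = 35
  Event 4 (adjust -1): 1 + -1 = 0
  Event 5 (restock 19): 0 + 19 = 19
  Event 6 (sale 16): sell min(16,19)=16. stock: 19 - 16 = 3. total_sold = 51
  Event 7 (sale 4): sell min(4,3)=3. stock: 3 - 3 = 0. total_sold = 54
  Event 8 (restock 11): 0 + 11 = 11
  Event 9 (restock 39): 11 + 39 = 50
  Event 10 (restock 29): 50 + 29 = 79
  Event 11 (return 2): 79 + 2 = 81
  Event 12 (sale 25): sell min(25,81)=25. stock: 81 - 25 = 56. total_sold = 79
  Event 13 (sale 21): sell min(21,56)=21. stock: 56 - 21 = 35. total_sold = 100
  Event 14 (restock 21): 35 + 21 = 56
  Event 15 (restock 26): 56 + 26 = 82
Final: stock = 82, total_sold = 100

First zero at event 4.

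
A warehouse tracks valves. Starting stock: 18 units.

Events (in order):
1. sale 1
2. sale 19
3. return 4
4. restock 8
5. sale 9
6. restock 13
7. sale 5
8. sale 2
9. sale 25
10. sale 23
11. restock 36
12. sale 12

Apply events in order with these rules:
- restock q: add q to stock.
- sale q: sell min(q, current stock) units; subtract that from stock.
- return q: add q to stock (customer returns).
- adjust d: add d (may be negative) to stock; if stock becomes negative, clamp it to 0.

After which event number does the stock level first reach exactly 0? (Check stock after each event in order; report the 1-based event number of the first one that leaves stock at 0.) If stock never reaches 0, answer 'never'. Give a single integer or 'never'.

Answer: 2

Derivation:
Processing events:
Start: stock = 18
  Event 1 (sale 1): sell min(1,18)=1. stock: 18 - 1 = 17. total_sold = 1
  Event 2 (sale 19): sell min(19,17)=17. stock: 17 - 17 = 0. total_sold = 18
  Event 3 (return 4): 0 + 4 = 4
  Event 4 (restock 8): 4 + 8 = 12
  Event 5 (sale 9): sell min(9,12)=9. stock: 12 - 9 = 3. total_sold = 27
  Event 6 (restock 13): 3 + 13 = 16
  Event 7 (sale 5): sell min(5,16)=5. stock: 16 - 5 = 11. total_sold = 32
  Event 8 (sale 2): sell min(2,11)=2. stock: 11 - 2 = 9. total_sold = 34
  Event 9 (sale 25): sell min(25,9)=9. stock: 9 - 9 = 0. total_sold = 43
  Event 10 (sale 23): sell min(23,0)=0. stock: 0 - 0 = 0. total_sold = 43
  Event 11 (restock 36): 0 + 36 = 36
  Event 12 (sale 12): sell min(12,36)=12. stock: 36 - 12 = 24. total_sold = 55
Final: stock = 24, total_sold = 55

First zero at event 2.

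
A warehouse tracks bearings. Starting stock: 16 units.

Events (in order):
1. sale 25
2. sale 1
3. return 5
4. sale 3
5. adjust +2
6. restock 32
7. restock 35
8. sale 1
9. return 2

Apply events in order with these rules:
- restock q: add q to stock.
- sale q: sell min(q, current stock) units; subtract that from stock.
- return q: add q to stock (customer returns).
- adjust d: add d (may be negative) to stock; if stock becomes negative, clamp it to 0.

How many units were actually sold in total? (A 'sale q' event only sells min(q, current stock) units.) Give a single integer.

Processing events:
Start: stock = 16
  Event 1 (sale 25): sell min(25,16)=16. stock: 16 - 16 = 0. total_sold = 16
  Event 2 (sale 1): sell min(1,0)=0. stock: 0 - 0 = 0. total_sold = 16
  Event 3 (return 5): 0 + 5 = 5
  Event 4 (sale 3): sell min(3,5)=3. stock: 5 - 3 = 2. total_sold = 19
  Event 5 (adjust +2): 2 + 2 = 4
  Event 6 (restock 32): 4 + 32 = 36
  Event 7 (restock 35): 36 + 35 = 71
  Event 8 (sale 1): sell min(1,71)=1. stock: 71 - 1 = 70. total_sold = 20
  Event 9 (return 2): 70 + 2 = 72
Final: stock = 72, total_sold = 20

Answer: 20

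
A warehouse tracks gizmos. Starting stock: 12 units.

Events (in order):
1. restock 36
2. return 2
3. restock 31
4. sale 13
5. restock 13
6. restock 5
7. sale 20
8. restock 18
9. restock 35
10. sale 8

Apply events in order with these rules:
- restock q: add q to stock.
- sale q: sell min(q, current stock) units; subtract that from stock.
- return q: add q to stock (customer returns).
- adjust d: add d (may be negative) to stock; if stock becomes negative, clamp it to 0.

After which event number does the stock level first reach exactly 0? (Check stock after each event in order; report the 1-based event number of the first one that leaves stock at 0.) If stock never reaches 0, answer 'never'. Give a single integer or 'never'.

Processing events:
Start: stock = 12
  Event 1 (restock 36): 12 + 36 = 48
  Event 2 (return 2): 48 + 2 = 50
  Event 3 (restock 31): 50 + 31 = 81
  Event 4 (sale 13): sell min(13,81)=13. stock: 81 - 13 = 68. total_sold = 13
  Event 5 (restock 13): 68 + 13 = 81
  Event 6 (restock 5): 81 + 5 = 86
  Event 7 (sale 20): sell min(20,86)=20. stock: 86 - 20 = 66. total_sold = 33
  Event 8 (restock 18): 66 + 18 = 84
  Event 9 (restock 35): 84 + 35 = 119
  Event 10 (sale 8): sell min(8,119)=8. stock: 119 - 8 = 111. total_sold = 41
Final: stock = 111, total_sold = 41

Stock never reaches 0.

Answer: never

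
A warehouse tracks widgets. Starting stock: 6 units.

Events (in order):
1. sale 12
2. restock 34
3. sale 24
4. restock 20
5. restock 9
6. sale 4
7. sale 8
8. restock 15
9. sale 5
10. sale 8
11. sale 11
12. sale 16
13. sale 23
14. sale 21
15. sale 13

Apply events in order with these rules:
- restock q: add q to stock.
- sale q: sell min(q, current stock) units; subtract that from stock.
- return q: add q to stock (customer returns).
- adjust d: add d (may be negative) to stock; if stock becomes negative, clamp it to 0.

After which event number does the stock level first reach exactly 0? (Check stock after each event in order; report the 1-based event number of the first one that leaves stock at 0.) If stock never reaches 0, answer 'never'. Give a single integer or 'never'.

Processing events:
Start: stock = 6
  Event 1 (sale 12): sell min(12,6)=6. stock: 6 - 6 = 0. total_sold = 6
  Event 2 (restock 34): 0 + 34 = 34
  Event 3 (sale 24): sell min(24,34)=24. stock: 34 - 24 = 10. total_sold = 30
  Event 4 (restock 20): 10 + 20 = 30
  Event 5 (restock 9): 30 + 9 = 39
  Event 6 (sale 4): sell min(4,39)=4. stock: 39 - 4 = 35. total_sold = 34
  Event 7 (sale 8): sell min(8,35)=8. stock: 35 - 8 = 27. total_sold = 42
  Event 8 (restock 15): 27 + 15 = 42
  Event 9 (sale 5): sell min(5,42)=5. stock: 42 - 5 = 37. total_sold = 47
  Event 10 (sale 8): sell min(8,37)=8. stock: 37 - 8 = 29. total_sold = 55
  Event 11 (sale 11): sell min(11,29)=11. stock: 29 - 11 = 18. total_sold = 66
  Event 12 (sale 16): sell min(16,18)=16. stock: 18 - 16 = 2. total_sold = 82
  Event 13 (sale 23): sell min(23,2)=2. stock: 2 - 2 = 0. total_sold = 84
  Event 14 (sale 21): sell min(21,0)=0. stock: 0 - 0 = 0. total_sold = 84
  Event 15 (sale 13): sell min(13,0)=0. stock: 0 - 0 = 0. total_sold = 84
Final: stock = 0, total_sold = 84

First zero at event 1.

Answer: 1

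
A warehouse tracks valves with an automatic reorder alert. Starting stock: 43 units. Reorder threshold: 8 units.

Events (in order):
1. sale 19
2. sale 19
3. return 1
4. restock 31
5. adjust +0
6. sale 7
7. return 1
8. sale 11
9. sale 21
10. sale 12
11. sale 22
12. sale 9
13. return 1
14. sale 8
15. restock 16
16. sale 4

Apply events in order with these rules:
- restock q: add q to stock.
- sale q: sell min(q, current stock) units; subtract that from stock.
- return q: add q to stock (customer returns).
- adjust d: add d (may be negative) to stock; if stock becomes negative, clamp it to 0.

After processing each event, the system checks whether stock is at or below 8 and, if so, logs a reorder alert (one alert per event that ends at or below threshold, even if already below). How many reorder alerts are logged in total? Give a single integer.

Processing events:
Start: stock = 43
  Event 1 (sale 19): sell min(19,43)=19. stock: 43 - 19 = 24. total_sold = 19
  Event 2 (sale 19): sell min(19,24)=19. stock: 24 - 19 = 5. total_sold = 38
  Event 3 (return 1): 5 + 1 = 6
  Event 4 (restock 31): 6 + 31 = 37
  Event 5 (adjust +0): 37 + 0 = 37
  Event 6 (sale 7): sell min(7,37)=7. stock: 37 - 7 = 30. total_sold = 45
  Event 7 (return 1): 30 + 1 = 31
  Event 8 (sale 11): sell min(11,31)=11. stock: 31 - 11 = 20. total_sold = 56
  Event 9 (sale 21): sell min(21,20)=20. stock: 20 - 20 = 0. total_sold = 76
  Event 10 (sale 12): sell min(12,0)=0. stock: 0 - 0 = 0. total_sold = 76
  Event 11 (sale 22): sell min(22,0)=0. stock: 0 - 0 = 0. total_sold = 76
  Event 12 (sale 9): sell min(9,0)=0. stock: 0 - 0 = 0. total_sold = 76
  Event 13 (return 1): 0 + 1 = 1
  Event 14 (sale 8): sell min(8,1)=1. stock: 1 - 1 = 0. total_sold = 77
  Event 15 (restock 16): 0 + 16 = 16
  Event 16 (sale 4): sell min(4,16)=4. stock: 16 - 4 = 12. total_sold = 81
Final: stock = 12, total_sold = 81

Checking against threshold 8:
  After event 1: stock=24 > 8
  After event 2: stock=5 <= 8 -> ALERT
  After event 3: stock=6 <= 8 -> ALERT
  After event 4: stock=37 > 8
  After event 5: stock=37 > 8
  After event 6: stock=30 > 8
  After event 7: stock=31 > 8
  After event 8: stock=20 > 8
  After event 9: stock=0 <= 8 -> ALERT
  After event 10: stock=0 <= 8 -> ALERT
  After event 11: stock=0 <= 8 -> ALERT
  After event 12: stock=0 <= 8 -> ALERT
  After event 13: stock=1 <= 8 -> ALERT
  After event 14: stock=0 <= 8 -> ALERT
  After event 15: stock=16 > 8
  After event 16: stock=12 > 8
Alert events: [2, 3, 9, 10, 11, 12, 13, 14]. Count = 8

Answer: 8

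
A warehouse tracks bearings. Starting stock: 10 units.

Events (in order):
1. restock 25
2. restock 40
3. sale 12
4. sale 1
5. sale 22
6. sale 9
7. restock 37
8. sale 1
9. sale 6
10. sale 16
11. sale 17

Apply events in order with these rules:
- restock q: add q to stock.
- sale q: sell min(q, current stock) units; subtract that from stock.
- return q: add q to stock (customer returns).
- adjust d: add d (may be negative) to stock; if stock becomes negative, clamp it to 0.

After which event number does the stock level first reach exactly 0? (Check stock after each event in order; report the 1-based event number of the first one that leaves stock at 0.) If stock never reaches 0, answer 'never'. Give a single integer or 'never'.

Processing events:
Start: stock = 10
  Event 1 (restock 25): 10 + 25 = 35
  Event 2 (restock 40): 35 + 40 = 75
  Event 3 (sale 12): sell min(12,75)=12. stock: 75 - 12 = 63. total_sold = 12
  Event 4 (sale 1): sell min(1,63)=1. stock: 63 - 1 = 62. total_sold = 13
  Event 5 (sale 22): sell min(22,62)=22. stock: 62 - 22 = 40. total_sold = 35
  Event 6 (sale 9): sell min(9,40)=9. stock: 40 - 9 = 31. total_sold = 44
  Event 7 (restock 37): 31 + 37 = 68
  Event 8 (sale 1): sell min(1,68)=1. stock: 68 - 1 = 67. total_sold = 45
  Event 9 (sale 6): sell min(6,67)=6. stock: 67 - 6 = 61. total_sold = 51
  Event 10 (sale 16): sell min(16,61)=16. stock: 61 - 16 = 45. total_sold = 67
  Event 11 (sale 17): sell min(17,45)=17. stock: 45 - 17 = 28. total_sold = 84
Final: stock = 28, total_sold = 84

Stock never reaches 0.

Answer: never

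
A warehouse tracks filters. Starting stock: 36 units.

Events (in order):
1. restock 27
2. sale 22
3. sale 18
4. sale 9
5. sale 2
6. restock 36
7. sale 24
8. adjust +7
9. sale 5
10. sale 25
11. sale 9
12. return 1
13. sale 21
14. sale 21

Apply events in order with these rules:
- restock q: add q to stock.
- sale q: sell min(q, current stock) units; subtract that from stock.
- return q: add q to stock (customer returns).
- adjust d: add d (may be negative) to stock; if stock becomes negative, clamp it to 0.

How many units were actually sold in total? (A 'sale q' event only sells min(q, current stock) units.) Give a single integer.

Answer: 107

Derivation:
Processing events:
Start: stock = 36
  Event 1 (restock 27): 36 + 27 = 63
  Event 2 (sale 22): sell min(22,63)=22. stock: 63 - 22 = 41. total_sold = 22
  Event 3 (sale 18): sell min(18,41)=18. stock: 41 - 18 = 23. total_sold = 40
  Event 4 (sale 9): sell min(9,23)=9. stock: 23 - 9 = 14. total_sold = 49
  Event 5 (sale 2): sell min(2,14)=2. stock: 14 - 2 = 12. total_sold = 51
  Event 6 (restock 36): 12 + 36 = 48
  Event 7 (sale 24): sell min(24,48)=24. stock: 48 - 24 = 24. total_sold = 75
  Event 8 (adjust +7): 24 + 7 = 31
  Event 9 (sale 5): sell min(5,31)=5. stock: 31 - 5 = 26. total_sold = 80
  Event 10 (sale 25): sell min(25,26)=25. stock: 26 - 25 = 1. total_sold = 105
  Event 11 (sale 9): sell min(9,1)=1. stock: 1 - 1 = 0. total_sold = 106
  Event 12 (return 1): 0 + 1 = 1
  Event 13 (sale 21): sell min(21,1)=1. stock: 1 - 1 = 0. total_sold = 107
  Event 14 (sale 21): sell min(21,0)=0. stock: 0 - 0 = 0. total_sold = 107
Final: stock = 0, total_sold = 107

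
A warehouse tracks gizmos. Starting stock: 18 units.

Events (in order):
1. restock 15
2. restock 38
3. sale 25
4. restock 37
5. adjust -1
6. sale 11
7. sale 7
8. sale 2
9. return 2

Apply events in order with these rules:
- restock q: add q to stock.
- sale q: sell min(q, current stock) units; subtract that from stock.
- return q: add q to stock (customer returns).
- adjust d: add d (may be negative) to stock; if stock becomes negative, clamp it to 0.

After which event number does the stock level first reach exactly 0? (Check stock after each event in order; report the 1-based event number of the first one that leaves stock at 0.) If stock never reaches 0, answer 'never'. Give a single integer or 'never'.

Processing events:
Start: stock = 18
  Event 1 (restock 15): 18 + 15 = 33
  Event 2 (restock 38): 33 + 38 = 71
  Event 3 (sale 25): sell min(25,71)=25. stock: 71 - 25 = 46. total_sold = 25
  Event 4 (restock 37): 46 + 37 = 83
  Event 5 (adjust -1): 83 + -1 = 82
  Event 6 (sale 11): sell min(11,82)=11. stock: 82 - 11 = 71. total_sold = 36
  Event 7 (sale 7): sell min(7,71)=7. stock: 71 - 7 = 64. total_sold = 43
  Event 8 (sale 2): sell min(2,64)=2. stock: 64 - 2 = 62. total_sold = 45
  Event 9 (return 2): 62 + 2 = 64
Final: stock = 64, total_sold = 45

Stock never reaches 0.

Answer: never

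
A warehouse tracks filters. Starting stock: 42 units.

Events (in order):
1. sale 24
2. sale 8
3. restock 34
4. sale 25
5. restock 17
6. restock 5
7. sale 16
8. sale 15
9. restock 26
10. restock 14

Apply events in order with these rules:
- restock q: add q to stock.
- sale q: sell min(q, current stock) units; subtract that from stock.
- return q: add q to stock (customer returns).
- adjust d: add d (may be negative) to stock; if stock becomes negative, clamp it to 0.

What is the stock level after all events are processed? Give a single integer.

Processing events:
Start: stock = 42
  Event 1 (sale 24): sell min(24,42)=24. stock: 42 - 24 = 18. total_sold = 24
  Event 2 (sale 8): sell min(8,18)=8. stock: 18 - 8 = 10. total_sold = 32
  Event 3 (restock 34): 10 + 34 = 44
  Event 4 (sale 25): sell min(25,44)=25. stock: 44 - 25 = 19. total_sold = 57
  Event 5 (restock 17): 19 + 17 = 36
  Event 6 (restock 5): 36 + 5 = 41
  Event 7 (sale 16): sell min(16,41)=16. stock: 41 - 16 = 25. total_sold = 73
  Event 8 (sale 15): sell min(15,25)=15. stock: 25 - 15 = 10. total_sold = 88
  Event 9 (restock 26): 10 + 26 = 36
  Event 10 (restock 14): 36 + 14 = 50
Final: stock = 50, total_sold = 88

Answer: 50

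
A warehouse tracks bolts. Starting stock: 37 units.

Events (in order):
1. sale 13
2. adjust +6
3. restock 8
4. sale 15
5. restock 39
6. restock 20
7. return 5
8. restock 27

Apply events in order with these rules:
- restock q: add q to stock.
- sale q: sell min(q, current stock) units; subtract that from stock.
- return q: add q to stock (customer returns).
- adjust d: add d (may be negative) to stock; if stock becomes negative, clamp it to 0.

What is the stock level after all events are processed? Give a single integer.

Processing events:
Start: stock = 37
  Event 1 (sale 13): sell min(13,37)=13. stock: 37 - 13 = 24. total_sold = 13
  Event 2 (adjust +6): 24 + 6 = 30
  Event 3 (restock 8): 30 + 8 = 38
  Event 4 (sale 15): sell min(15,38)=15. stock: 38 - 15 = 23. total_sold = 28
  Event 5 (restock 39): 23 + 39 = 62
  Event 6 (restock 20): 62 + 20 = 82
  Event 7 (return 5): 82 + 5 = 87
  Event 8 (restock 27): 87 + 27 = 114
Final: stock = 114, total_sold = 28

Answer: 114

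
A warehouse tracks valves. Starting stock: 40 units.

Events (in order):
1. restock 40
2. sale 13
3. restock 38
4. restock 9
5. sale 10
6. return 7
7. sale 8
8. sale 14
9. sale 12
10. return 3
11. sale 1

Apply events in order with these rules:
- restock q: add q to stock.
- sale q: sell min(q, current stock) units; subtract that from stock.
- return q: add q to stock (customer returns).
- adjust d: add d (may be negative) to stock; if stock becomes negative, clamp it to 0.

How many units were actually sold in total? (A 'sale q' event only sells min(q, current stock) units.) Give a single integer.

Processing events:
Start: stock = 40
  Event 1 (restock 40): 40 + 40 = 80
  Event 2 (sale 13): sell min(13,80)=13. stock: 80 - 13 = 67. total_sold = 13
  Event 3 (restock 38): 67 + 38 = 105
  Event 4 (restock 9): 105 + 9 = 114
  Event 5 (sale 10): sell min(10,114)=10. stock: 114 - 10 = 104. total_sold = 23
  Event 6 (return 7): 104 + 7 = 111
  Event 7 (sale 8): sell min(8,111)=8. stock: 111 - 8 = 103. total_sold = 31
  Event 8 (sale 14): sell min(14,103)=14. stock: 103 - 14 = 89. total_sold = 45
  Event 9 (sale 12): sell min(12,89)=12. stock: 89 - 12 = 77. total_sold = 57
  Event 10 (return 3): 77 + 3 = 80
  Event 11 (sale 1): sell min(1,80)=1. stock: 80 - 1 = 79. total_sold = 58
Final: stock = 79, total_sold = 58

Answer: 58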